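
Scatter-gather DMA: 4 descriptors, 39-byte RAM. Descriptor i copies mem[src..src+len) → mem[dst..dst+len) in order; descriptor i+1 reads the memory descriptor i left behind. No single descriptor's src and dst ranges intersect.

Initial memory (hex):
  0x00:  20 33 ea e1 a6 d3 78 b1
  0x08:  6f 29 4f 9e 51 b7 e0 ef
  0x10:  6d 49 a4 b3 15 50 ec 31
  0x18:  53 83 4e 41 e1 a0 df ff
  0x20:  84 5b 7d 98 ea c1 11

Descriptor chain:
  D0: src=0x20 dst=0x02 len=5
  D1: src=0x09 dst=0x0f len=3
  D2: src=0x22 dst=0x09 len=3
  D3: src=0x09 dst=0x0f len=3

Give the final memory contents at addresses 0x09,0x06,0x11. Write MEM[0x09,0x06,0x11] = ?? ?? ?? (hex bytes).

#0 dst[0x02+5] := {0x84,0x5b,0x7d,0x98,0xea}
#1 dst[0x0f+3] := {0x29,0x4f,0x9e}
#2 dst[0x09+3] := {0x7d,0x98,0xea}
#3 dst[0x0f+3] := {0x7d,0x98,0xea}
query mem[0x09]=0x7d, mem[0x06]=0xea, mem[0x11]=0xea

MEM[0x09,0x06,0x11] = 7d ea ea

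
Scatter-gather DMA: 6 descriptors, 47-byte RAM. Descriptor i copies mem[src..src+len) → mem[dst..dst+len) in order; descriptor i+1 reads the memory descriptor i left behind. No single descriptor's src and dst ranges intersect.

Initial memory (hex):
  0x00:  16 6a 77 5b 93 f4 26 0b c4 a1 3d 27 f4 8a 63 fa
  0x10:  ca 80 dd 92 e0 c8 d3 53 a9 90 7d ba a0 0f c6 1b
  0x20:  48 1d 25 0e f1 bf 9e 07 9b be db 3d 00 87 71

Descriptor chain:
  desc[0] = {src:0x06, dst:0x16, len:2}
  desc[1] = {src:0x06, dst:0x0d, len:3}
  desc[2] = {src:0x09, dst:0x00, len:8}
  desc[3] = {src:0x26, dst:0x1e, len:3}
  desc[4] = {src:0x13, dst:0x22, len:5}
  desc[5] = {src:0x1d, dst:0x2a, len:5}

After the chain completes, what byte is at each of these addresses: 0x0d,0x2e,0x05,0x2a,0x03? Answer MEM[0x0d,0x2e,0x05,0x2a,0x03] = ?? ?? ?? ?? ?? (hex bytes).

MEM[0x0d,0x2e,0x05,0x2a,0x03] = 26 1d 0b 0f f4

[0] 0x06->0x16 len=2 : 26 0b
[1] 0x06->0x0d len=3 : 26 0b c4
[2] 0x09->0x00 len=8 : a1 3d 27 f4 26 0b c4 ca
[3] 0x26->0x1e len=3 : 9e 07 9b
[4] 0x13->0x22 len=5 : 92 e0 c8 26 0b
[5] 0x1d->0x2a len=5 : 0f 9e 07 9b 1d
query mem[0x0d]=0x26, mem[0x2e]=0x1d, mem[0x05]=0x0b, mem[0x2a]=0x0f, mem[0x03]=0xf4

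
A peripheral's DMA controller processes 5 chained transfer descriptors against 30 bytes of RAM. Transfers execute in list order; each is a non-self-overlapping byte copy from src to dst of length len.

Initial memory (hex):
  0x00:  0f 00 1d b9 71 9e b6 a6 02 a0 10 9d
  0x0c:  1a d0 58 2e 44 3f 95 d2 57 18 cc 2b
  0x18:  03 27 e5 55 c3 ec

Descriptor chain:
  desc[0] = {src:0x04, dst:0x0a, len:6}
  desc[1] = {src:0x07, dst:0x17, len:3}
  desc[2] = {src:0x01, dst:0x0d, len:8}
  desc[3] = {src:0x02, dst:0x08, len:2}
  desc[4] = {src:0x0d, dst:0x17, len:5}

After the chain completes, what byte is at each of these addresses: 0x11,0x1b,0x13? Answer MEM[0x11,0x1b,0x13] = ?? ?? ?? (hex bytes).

#0 dst[0x0a+6] := {0x71,0x9e,0xb6,0xa6,0x02,0xa0}
#1 dst[0x17+3] := {0xa6,0x02,0xa0}
#2 dst[0x0d+8] := {0x00,0x1d,0xb9,0x71,0x9e,0xb6,0xa6,0x02}
#3 dst[0x08+2] := {0x1d,0xb9}
#4 dst[0x17+5] := {0x00,0x1d,0xb9,0x71,0x9e}
query mem[0x11]=0x9e, mem[0x1b]=0x9e, mem[0x13]=0xa6

MEM[0x11,0x1b,0x13] = 9e 9e a6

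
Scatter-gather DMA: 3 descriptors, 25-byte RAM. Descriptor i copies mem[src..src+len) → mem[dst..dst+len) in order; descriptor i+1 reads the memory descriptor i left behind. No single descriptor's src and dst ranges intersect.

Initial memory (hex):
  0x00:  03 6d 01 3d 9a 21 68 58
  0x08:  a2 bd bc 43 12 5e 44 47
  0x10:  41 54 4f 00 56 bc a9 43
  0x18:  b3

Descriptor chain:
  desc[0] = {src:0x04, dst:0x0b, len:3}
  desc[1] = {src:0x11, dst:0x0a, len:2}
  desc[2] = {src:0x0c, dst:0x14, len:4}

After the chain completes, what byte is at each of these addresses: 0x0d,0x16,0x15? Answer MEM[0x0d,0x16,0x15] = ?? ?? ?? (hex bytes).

[0] 0x04->0x0b len=3 : 9a 21 68
[1] 0x11->0x0a len=2 : 54 4f
[2] 0x0c->0x14 len=4 : 21 68 44 47
query mem[0x0d]=0x68, mem[0x16]=0x44, mem[0x15]=0x68

MEM[0x0d,0x16,0x15] = 68 44 68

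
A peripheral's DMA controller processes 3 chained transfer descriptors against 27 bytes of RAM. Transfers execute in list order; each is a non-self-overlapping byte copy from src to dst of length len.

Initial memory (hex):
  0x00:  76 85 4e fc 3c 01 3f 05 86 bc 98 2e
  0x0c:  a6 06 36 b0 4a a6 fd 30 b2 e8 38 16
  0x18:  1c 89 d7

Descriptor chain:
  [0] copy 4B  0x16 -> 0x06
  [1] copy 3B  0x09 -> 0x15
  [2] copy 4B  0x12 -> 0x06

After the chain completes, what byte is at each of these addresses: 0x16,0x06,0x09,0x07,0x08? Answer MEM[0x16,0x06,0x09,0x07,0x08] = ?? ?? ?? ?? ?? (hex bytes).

  after D0: wrote 4B at 0x06 = 38161c89
  after D1: wrote 3B at 0x15 = 89982e
  after D2: wrote 4B at 0x06 = fd30b289
query mem[0x16]=0x98, mem[0x06]=0xfd, mem[0x09]=0x89, mem[0x07]=0x30, mem[0x08]=0xb2

MEM[0x16,0x06,0x09,0x07,0x08] = 98 fd 89 30 b2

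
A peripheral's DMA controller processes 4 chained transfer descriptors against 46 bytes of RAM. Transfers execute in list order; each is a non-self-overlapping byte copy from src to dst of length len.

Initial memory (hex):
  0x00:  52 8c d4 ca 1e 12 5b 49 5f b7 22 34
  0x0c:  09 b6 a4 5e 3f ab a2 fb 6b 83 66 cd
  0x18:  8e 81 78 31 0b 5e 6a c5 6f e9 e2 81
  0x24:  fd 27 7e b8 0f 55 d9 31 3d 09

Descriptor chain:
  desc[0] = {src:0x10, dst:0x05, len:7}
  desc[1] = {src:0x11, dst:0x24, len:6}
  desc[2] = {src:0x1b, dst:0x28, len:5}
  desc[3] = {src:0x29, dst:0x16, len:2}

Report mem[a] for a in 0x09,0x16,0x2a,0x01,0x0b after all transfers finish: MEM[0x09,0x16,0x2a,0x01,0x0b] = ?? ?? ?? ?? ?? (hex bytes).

D0: mem[0x05..0x0b] <- [3f ab a2 fb 6b 83 66]
D1: mem[0x24..0x29] <- [ab a2 fb 6b 83 66]
D2: mem[0x28..0x2c] <- [31 0b 5e 6a c5]
D3: mem[0x16..0x17] <- [0b 5e]
query mem[0x09]=0x6b, mem[0x16]=0x0b, mem[0x2a]=0x5e, mem[0x01]=0x8c, mem[0x0b]=0x66

MEM[0x09,0x16,0x2a,0x01,0x0b] = 6b 0b 5e 8c 66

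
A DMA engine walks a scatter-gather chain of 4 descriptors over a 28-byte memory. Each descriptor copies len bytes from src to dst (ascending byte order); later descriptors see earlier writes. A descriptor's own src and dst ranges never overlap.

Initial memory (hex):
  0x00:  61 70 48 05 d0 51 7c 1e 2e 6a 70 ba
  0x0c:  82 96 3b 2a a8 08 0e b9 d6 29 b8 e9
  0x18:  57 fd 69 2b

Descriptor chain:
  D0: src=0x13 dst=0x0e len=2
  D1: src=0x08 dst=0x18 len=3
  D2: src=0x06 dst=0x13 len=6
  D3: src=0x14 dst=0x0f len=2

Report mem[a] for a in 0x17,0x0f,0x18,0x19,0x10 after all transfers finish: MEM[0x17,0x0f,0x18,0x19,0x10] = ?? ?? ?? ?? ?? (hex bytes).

MEM[0x17,0x0f,0x18,0x19,0x10] = 70 1e ba 6a 2e

[0] 0x13->0x0e len=2 : b9 d6
[1] 0x08->0x18 len=3 : 2e 6a 70
[2] 0x06->0x13 len=6 : 7c 1e 2e 6a 70 ba
[3] 0x14->0x0f len=2 : 1e 2e
query mem[0x17]=0x70, mem[0x0f]=0x1e, mem[0x18]=0xba, mem[0x19]=0x6a, mem[0x10]=0x2e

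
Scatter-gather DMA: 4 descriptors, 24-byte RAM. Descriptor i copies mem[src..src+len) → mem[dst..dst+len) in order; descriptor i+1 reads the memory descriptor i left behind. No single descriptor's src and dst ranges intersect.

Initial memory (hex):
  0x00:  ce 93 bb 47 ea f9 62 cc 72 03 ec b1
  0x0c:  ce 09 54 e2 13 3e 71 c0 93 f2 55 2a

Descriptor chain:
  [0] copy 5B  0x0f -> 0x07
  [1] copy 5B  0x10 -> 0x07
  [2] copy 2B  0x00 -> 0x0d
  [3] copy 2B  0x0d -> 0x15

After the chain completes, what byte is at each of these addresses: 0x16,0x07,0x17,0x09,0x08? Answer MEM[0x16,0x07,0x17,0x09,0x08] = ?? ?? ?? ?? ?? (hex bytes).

#0 dst[0x07+5] := {0xe2,0x13,0x3e,0x71,0xc0}
#1 dst[0x07+5] := {0x13,0x3e,0x71,0xc0,0x93}
#2 dst[0x0d+2] := {0xce,0x93}
#3 dst[0x15+2] := {0xce,0x93}
query mem[0x16]=0x93, mem[0x07]=0x13, mem[0x17]=0x2a, mem[0x09]=0x71, mem[0x08]=0x3e

MEM[0x16,0x07,0x17,0x09,0x08] = 93 13 2a 71 3e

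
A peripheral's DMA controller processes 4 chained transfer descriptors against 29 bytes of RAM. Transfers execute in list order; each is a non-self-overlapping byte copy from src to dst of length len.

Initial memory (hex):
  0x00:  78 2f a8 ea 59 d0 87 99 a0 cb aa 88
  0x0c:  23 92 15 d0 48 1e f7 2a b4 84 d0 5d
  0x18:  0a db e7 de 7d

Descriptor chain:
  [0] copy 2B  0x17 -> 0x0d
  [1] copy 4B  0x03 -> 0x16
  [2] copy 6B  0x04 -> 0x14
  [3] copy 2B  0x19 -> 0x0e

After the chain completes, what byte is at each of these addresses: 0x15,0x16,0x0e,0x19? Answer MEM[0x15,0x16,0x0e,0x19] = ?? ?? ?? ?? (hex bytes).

MEM[0x15,0x16,0x0e,0x19] = d0 87 cb cb

D0: mem[0x0d..0x0e] <- [5d 0a]
D1: mem[0x16..0x19] <- [ea 59 d0 87]
D2: mem[0x14..0x19] <- [59 d0 87 99 a0 cb]
D3: mem[0x0e..0x0f] <- [cb e7]
query mem[0x15]=0xd0, mem[0x16]=0x87, mem[0x0e]=0xcb, mem[0x19]=0xcb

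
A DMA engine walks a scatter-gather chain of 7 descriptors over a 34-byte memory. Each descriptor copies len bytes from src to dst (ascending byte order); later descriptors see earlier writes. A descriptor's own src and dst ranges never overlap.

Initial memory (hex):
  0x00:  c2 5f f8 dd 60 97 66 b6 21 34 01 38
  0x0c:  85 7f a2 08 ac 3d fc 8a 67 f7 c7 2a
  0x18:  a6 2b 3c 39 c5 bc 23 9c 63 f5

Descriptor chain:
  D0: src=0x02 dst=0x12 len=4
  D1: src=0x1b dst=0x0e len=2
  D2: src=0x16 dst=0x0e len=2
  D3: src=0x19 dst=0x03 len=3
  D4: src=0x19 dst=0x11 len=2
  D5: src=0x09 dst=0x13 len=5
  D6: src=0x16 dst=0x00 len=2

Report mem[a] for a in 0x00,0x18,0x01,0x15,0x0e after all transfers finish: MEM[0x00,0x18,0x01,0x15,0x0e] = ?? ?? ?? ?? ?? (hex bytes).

D0: mem[0x12..0x15] <- [f8 dd 60 97]
D1: mem[0x0e..0x0f] <- [39 c5]
D2: mem[0x0e..0x0f] <- [c7 2a]
D3: mem[0x03..0x05] <- [2b 3c 39]
D4: mem[0x11..0x12] <- [2b 3c]
D5: mem[0x13..0x17] <- [34 01 38 85 7f]
D6: mem[0x00..0x01] <- [85 7f]
query mem[0x00]=0x85, mem[0x18]=0xa6, mem[0x01]=0x7f, mem[0x15]=0x38, mem[0x0e]=0xc7

MEM[0x00,0x18,0x01,0x15,0x0e] = 85 a6 7f 38 c7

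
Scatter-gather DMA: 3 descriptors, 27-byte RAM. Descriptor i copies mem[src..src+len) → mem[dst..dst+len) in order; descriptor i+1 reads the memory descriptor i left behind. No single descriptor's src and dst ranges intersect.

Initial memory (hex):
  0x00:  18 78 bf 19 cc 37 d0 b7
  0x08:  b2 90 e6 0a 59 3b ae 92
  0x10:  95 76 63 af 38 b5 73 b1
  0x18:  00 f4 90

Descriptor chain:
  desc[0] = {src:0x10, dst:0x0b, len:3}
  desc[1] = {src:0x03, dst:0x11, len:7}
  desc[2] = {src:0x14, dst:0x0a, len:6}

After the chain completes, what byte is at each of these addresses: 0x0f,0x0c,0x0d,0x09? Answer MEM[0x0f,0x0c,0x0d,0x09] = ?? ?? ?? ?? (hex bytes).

D0: mem[0x0b..0x0d] <- [95 76 63]
D1: mem[0x11..0x17] <- [19 cc 37 d0 b7 b2 90]
D2: mem[0x0a..0x0f] <- [d0 b7 b2 90 00 f4]
query mem[0x0f]=0xf4, mem[0x0c]=0xb2, mem[0x0d]=0x90, mem[0x09]=0x90

MEM[0x0f,0x0c,0x0d,0x09] = f4 b2 90 90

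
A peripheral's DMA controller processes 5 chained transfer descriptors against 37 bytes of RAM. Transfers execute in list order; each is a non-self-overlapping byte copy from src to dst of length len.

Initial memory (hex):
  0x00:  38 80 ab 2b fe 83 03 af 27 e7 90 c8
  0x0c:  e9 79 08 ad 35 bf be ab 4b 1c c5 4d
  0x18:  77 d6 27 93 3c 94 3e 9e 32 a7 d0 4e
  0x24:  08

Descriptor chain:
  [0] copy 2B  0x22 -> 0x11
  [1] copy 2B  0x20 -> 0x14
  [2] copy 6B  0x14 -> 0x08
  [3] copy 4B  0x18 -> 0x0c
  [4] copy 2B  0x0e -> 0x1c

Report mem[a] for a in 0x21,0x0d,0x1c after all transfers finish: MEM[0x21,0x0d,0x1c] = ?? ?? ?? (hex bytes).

[0] 0x22->0x11 len=2 : d0 4e
[1] 0x20->0x14 len=2 : 32 a7
[2] 0x14->0x08 len=6 : 32 a7 c5 4d 77 d6
[3] 0x18->0x0c len=4 : 77 d6 27 93
[4] 0x0e->0x1c len=2 : 27 93
query mem[0x21]=0xa7, mem[0x0d]=0xd6, mem[0x1c]=0x27

MEM[0x21,0x0d,0x1c] = a7 d6 27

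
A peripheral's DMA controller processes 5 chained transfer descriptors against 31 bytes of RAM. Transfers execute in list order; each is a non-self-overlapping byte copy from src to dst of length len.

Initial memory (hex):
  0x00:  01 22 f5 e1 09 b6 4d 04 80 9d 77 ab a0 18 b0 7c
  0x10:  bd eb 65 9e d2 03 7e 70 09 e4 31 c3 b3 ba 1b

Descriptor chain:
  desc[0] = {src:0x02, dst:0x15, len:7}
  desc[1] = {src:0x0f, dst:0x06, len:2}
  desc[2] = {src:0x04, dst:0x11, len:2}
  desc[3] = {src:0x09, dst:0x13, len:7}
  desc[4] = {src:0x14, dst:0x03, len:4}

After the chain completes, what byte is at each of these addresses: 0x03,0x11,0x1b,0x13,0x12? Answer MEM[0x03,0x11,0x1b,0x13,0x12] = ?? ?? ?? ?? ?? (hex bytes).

MEM[0x03,0x11,0x1b,0x13,0x12] = 77 09 80 9d b6

#0 dst[0x15+7] := {0xf5,0xe1,0x09,0xb6,0x4d,0x04,0x80}
#1 dst[0x06+2] := {0x7c,0xbd}
#2 dst[0x11+2] := {0x09,0xb6}
#3 dst[0x13+7] := {0x9d,0x77,0xab,0xa0,0x18,0xb0,0x7c}
#4 dst[0x03+4] := {0x77,0xab,0xa0,0x18}
query mem[0x03]=0x77, mem[0x11]=0x09, mem[0x1b]=0x80, mem[0x13]=0x9d, mem[0x12]=0xb6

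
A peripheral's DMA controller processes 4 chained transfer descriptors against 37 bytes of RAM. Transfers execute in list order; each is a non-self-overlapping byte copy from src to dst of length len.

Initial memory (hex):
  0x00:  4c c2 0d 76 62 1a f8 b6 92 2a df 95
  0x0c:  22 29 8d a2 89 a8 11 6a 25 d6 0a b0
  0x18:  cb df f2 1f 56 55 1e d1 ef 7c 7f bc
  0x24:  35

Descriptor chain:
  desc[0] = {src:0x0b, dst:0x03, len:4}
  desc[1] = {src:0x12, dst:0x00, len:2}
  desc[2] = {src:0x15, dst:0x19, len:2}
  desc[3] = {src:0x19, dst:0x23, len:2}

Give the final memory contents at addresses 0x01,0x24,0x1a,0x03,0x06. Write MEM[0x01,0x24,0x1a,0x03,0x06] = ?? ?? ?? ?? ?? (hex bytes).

  after D0: wrote 4B at 0x03 = 9522298d
  after D1: wrote 2B at 0x00 = 116a
  after D2: wrote 2B at 0x19 = d60a
  after D3: wrote 2B at 0x23 = d60a
query mem[0x01]=0x6a, mem[0x24]=0x0a, mem[0x1a]=0x0a, mem[0x03]=0x95, mem[0x06]=0x8d

MEM[0x01,0x24,0x1a,0x03,0x06] = 6a 0a 0a 95 8d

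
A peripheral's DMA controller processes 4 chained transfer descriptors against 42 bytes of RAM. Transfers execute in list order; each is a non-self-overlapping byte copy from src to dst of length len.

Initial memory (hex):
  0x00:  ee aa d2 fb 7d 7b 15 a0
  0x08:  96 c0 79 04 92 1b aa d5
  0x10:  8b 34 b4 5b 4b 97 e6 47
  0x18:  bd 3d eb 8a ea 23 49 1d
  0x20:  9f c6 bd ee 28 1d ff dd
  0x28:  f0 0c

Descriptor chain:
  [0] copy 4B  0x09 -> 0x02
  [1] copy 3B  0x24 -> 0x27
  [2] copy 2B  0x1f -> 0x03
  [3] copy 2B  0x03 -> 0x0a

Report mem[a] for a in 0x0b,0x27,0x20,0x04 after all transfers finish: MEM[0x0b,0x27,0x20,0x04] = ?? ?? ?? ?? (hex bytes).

  after D0: wrote 4B at 0x02 = c0790492
  after D1: wrote 3B at 0x27 = 281dff
  after D2: wrote 2B at 0x03 = 1d9f
  after D3: wrote 2B at 0x0a = 1d9f
query mem[0x0b]=0x9f, mem[0x27]=0x28, mem[0x20]=0x9f, mem[0x04]=0x9f

MEM[0x0b,0x27,0x20,0x04] = 9f 28 9f 9f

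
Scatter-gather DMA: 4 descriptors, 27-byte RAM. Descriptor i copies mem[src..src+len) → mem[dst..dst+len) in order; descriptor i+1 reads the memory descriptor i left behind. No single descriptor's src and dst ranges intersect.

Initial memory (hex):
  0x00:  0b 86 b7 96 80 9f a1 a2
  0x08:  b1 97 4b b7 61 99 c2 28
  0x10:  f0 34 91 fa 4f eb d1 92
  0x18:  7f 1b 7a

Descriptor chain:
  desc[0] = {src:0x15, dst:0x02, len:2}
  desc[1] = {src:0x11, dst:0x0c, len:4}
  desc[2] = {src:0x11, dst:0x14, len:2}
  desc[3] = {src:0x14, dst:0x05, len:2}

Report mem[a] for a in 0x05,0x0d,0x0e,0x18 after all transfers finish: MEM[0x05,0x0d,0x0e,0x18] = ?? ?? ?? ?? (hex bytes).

[0] 0x15->0x02 len=2 : eb d1
[1] 0x11->0x0c len=4 : 34 91 fa 4f
[2] 0x11->0x14 len=2 : 34 91
[3] 0x14->0x05 len=2 : 34 91
query mem[0x05]=0x34, mem[0x0d]=0x91, mem[0x0e]=0xfa, mem[0x18]=0x7f

MEM[0x05,0x0d,0x0e,0x18] = 34 91 fa 7f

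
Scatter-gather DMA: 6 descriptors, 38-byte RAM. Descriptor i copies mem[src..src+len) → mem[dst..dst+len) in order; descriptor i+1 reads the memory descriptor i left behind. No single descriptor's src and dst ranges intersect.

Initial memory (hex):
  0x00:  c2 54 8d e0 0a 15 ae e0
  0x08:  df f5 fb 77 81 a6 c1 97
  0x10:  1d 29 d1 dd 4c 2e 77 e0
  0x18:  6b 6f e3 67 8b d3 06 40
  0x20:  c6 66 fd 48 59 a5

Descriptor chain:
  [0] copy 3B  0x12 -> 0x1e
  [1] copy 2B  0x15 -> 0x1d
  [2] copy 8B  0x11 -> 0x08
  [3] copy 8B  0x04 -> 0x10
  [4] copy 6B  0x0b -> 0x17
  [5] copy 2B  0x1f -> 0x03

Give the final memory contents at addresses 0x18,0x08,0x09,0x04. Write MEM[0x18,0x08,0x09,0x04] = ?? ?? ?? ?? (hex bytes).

MEM[0x18,0x08,0x09,0x04] = 2e 29 d1 4c

  after D0: wrote 3B at 0x1e = d1dd4c
  after D1: wrote 2B at 0x1d = 2e77
  after D2: wrote 8B at 0x08 = 29d1dd4c2e77e06b
  after D3: wrote 8B at 0x10 = 0a15aee029d1dd4c
  after D4: wrote 6B at 0x17 = 4c2e77e06b0a
  after D5: wrote 2B at 0x03 = dd4c
query mem[0x18]=0x2e, mem[0x08]=0x29, mem[0x09]=0xd1, mem[0x04]=0x4c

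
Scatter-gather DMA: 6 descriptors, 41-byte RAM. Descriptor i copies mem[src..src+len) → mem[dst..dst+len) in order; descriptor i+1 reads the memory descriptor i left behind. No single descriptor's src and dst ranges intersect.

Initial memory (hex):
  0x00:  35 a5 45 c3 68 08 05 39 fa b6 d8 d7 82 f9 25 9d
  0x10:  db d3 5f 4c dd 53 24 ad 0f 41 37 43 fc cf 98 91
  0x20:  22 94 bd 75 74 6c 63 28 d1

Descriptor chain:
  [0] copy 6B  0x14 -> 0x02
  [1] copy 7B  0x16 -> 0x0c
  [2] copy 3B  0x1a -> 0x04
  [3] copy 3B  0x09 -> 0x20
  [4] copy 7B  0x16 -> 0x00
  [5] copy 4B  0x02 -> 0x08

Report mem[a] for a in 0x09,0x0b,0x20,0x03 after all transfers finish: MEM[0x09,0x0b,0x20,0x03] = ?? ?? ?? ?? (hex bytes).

#0 dst[0x02+6] := {0xdd,0x53,0x24,0xad,0x0f,0x41}
#1 dst[0x0c+7] := {0x24,0xad,0x0f,0x41,0x37,0x43,0xfc}
#2 dst[0x04+3] := {0x37,0x43,0xfc}
#3 dst[0x20+3] := {0xb6,0xd8,0xd7}
#4 dst[0x00+7] := {0x24,0xad,0x0f,0x41,0x37,0x43,0xfc}
#5 dst[0x08+4] := {0x0f,0x41,0x37,0x43}
query mem[0x09]=0x41, mem[0x0b]=0x43, mem[0x20]=0xb6, mem[0x03]=0x41

MEM[0x09,0x0b,0x20,0x03] = 41 43 b6 41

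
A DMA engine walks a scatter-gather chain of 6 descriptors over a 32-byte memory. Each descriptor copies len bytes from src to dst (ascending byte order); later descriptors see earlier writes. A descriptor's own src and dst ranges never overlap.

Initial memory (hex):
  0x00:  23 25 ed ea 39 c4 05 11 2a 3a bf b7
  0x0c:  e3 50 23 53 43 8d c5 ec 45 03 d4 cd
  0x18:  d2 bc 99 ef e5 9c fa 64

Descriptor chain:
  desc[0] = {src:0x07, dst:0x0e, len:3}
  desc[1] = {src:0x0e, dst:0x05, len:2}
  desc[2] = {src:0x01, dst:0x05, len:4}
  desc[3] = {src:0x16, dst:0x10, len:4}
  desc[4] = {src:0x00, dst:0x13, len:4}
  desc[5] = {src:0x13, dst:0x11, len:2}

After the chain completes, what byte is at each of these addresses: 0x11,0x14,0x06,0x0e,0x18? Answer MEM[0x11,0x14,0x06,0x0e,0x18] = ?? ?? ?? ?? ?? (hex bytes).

  after D0: wrote 3B at 0x0e = 112a3a
  after D1: wrote 2B at 0x05 = 112a
  after D2: wrote 4B at 0x05 = 25edea39
  after D3: wrote 4B at 0x10 = d4cdd2bc
  after D4: wrote 4B at 0x13 = 2325edea
  after D5: wrote 2B at 0x11 = 2325
query mem[0x11]=0x23, mem[0x14]=0x25, mem[0x06]=0xed, mem[0x0e]=0x11, mem[0x18]=0xd2

MEM[0x11,0x14,0x06,0x0e,0x18] = 23 25 ed 11 d2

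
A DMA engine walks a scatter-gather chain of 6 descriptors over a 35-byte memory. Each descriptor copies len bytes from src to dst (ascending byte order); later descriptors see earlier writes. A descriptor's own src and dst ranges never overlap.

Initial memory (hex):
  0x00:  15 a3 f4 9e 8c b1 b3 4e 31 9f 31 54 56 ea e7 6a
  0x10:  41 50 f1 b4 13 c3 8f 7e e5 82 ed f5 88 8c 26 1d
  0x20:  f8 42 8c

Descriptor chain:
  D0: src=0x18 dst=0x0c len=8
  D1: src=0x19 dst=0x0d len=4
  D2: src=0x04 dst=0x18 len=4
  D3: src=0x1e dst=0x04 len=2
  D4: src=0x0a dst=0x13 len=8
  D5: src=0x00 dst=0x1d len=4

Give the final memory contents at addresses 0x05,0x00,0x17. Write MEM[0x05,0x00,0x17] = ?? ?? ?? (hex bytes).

  after D0: wrote 8B at 0x0c = e582edf5888c261d
  after D1: wrote 4B at 0x0d = 82edf588
  after D2: wrote 4B at 0x18 = 8cb1b34e
  after D3: wrote 2B at 0x04 = 261d
  after D4: wrote 8B at 0x13 = 3154e582edf5888c
  after D5: wrote 4B at 0x1d = 15a3f49e
query mem[0x05]=0x1d, mem[0x00]=0x15, mem[0x17]=0xed

MEM[0x05,0x00,0x17] = 1d 15 ed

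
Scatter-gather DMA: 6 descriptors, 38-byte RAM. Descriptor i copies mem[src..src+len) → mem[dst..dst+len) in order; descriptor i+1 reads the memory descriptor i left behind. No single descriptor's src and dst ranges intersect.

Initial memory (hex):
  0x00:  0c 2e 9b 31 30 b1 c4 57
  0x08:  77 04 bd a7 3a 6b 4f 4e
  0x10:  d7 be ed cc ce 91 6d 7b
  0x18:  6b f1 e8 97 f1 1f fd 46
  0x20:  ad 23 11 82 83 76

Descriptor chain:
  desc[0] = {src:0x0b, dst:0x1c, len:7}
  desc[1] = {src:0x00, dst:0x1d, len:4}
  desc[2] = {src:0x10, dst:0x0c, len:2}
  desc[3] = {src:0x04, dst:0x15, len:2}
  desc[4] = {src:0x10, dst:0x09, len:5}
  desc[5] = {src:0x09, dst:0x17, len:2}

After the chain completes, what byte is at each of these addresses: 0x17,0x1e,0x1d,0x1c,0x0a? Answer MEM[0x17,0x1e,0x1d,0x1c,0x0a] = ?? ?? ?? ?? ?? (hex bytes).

D0: mem[0x1c..0x22] <- [a7 3a 6b 4f 4e d7 be]
D1: mem[0x1d..0x20] <- [0c 2e 9b 31]
D2: mem[0x0c..0x0d] <- [d7 be]
D3: mem[0x15..0x16] <- [30 b1]
D4: mem[0x09..0x0d] <- [d7 be ed cc ce]
D5: mem[0x17..0x18] <- [d7 be]
query mem[0x17]=0xd7, mem[0x1e]=0x2e, mem[0x1d]=0x0c, mem[0x1c]=0xa7, mem[0x0a]=0xbe

MEM[0x17,0x1e,0x1d,0x1c,0x0a] = d7 2e 0c a7 be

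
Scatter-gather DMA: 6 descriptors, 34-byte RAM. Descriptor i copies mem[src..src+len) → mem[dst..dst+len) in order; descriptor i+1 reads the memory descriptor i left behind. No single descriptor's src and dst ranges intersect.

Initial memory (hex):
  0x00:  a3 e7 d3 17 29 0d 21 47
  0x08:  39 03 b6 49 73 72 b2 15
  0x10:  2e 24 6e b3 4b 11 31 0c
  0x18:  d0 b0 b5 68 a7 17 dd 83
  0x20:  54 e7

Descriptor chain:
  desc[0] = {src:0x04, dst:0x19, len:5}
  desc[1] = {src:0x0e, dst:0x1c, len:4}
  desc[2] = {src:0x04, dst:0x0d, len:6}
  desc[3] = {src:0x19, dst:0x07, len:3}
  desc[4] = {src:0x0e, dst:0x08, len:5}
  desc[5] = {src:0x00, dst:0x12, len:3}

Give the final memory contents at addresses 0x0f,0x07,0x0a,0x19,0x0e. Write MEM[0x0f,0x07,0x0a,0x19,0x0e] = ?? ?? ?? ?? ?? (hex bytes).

D0: mem[0x19..0x1d] <- [29 0d 21 47 39]
D1: mem[0x1c..0x1f] <- [b2 15 2e 24]
D2: mem[0x0d..0x12] <- [29 0d 21 47 39 03]
D3: mem[0x07..0x09] <- [29 0d 21]
D4: mem[0x08..0x0c] <- [0d 21 47 39 03]
D5: mem[0x12..0x14] <- [a3 e7 d3]
query mem[0x0f]=0x21, mem[0x07]=0x29, mem[0x0a]=0x47, mem[0x19]=0x29, mem[0x0e]=0x0d

MEM[0x0f,0x07,0x0a,0x19,0x0e] = 21 29 47 29 0d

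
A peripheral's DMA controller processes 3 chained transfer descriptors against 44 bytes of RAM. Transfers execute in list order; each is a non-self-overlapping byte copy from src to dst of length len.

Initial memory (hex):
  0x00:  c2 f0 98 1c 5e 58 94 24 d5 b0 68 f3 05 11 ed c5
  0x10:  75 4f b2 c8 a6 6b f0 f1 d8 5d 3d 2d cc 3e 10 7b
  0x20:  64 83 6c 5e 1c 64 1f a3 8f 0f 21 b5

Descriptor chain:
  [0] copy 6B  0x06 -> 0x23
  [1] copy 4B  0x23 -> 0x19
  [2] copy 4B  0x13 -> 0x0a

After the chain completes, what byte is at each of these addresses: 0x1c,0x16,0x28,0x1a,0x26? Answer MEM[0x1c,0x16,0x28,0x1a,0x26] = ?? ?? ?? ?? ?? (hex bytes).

#0 dst[0x23+6] := {0x94,0x24,0xd5,0xb0,0x68,0xf3}
#1 dst[0x19+4] := {0x94,0x24,0xd5,0xb0}
#2 dst[0x0a+4] := {0xc8,0xa6,0x6b,0xf0}
query mem[0x1c]=0xb0, mem[0x16]=0xf0, mem[0x28]=0xf3, mem[0x1a]=0x24, mem[0x26]=0xb0

MEM[0x1c,0x16,0x28,0x1a,0x26] = b0 f0 f3 24 b0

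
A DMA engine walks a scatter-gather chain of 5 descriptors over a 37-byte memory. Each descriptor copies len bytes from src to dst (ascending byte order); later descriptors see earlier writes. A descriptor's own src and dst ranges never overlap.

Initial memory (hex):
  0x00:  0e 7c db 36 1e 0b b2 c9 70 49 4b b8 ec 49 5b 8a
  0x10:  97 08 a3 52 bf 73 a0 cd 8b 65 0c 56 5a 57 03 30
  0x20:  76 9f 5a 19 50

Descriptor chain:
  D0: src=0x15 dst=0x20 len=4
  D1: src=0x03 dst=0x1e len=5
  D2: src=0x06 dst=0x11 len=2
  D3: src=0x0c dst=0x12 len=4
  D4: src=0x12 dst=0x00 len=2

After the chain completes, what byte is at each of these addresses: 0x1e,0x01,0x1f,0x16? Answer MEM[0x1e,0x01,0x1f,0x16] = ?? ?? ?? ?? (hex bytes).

MEM[0x1e,0x01,0x1f,0x16] = 36 49 1e a0

  after D0: wrote 4B at 0x20 = 73a0cd8b
  after D1: wrote 5B at 0x1e = 361e0bb2c9
  after D2: wrote 2B at 0x11 = b2c9
  after D3: wrote 4B at 0x12 = ec495b8a
  after D4: wrote 2B at 0x00 = ec49
query mem[0x1e]=0x36, mem[0x01]=0x49, mem[0x1f]=0x1e, mem[0x16]=0xa0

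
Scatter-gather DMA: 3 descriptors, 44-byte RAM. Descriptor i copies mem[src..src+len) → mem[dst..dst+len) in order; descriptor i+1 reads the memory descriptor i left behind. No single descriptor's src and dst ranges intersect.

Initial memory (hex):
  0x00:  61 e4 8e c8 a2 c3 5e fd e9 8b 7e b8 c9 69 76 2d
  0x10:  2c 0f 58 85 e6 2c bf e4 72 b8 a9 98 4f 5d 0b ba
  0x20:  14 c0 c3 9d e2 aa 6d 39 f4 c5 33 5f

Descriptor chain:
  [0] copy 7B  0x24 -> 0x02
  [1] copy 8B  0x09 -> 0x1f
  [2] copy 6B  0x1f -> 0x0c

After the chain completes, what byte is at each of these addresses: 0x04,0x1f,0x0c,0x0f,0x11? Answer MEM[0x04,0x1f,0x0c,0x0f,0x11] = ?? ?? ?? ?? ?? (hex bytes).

MEM[0x04,0x1f,0x0c,0x0f,0x11] = 6d 8b 8b c9 76

#0 dst[0x02+7] := {0xe2,0xaa,0x6d,0x39,0xf4,0xc5,0x33}
#1 dst[0x1f+8] := {0x8b,0x7e,0xb8,0xc9,0x69,0x76,0x2d,0x2c}
#2 dst[0x0c+6] := {0x8b,0x7e,0xb8,0xc9,0x69,0x76}
query mem[0x04]=0x6d, mem[0x1f]=0x8b, mem[0x0c]=0x8b, mem[0x0f]=0xc9, mem[0x11]=0x76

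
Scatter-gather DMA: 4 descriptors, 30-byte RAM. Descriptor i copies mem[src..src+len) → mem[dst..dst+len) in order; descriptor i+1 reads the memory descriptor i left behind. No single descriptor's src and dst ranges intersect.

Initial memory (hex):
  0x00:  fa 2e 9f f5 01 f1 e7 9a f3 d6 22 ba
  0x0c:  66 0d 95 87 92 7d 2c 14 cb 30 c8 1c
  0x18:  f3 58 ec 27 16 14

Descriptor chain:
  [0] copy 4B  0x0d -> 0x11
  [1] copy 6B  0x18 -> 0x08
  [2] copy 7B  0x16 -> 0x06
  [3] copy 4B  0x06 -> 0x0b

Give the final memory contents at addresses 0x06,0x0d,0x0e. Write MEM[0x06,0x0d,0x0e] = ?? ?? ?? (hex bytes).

  after D0: wrote 4B at 0x11 = 0d958792
  after D1: wrote 6B at 0x08 = f358ec271614
  after D2: wrote 7B at 0x06 = c81cf358ec2716
  after D3: wrote 4B at 0x0b = c81cf358
query mem[0x06]=0xc8, mem[0x0d]=0xf3, mem[0x0e]=0x58

MEM[0x06,0x0d,0x0e] = c8 f3 58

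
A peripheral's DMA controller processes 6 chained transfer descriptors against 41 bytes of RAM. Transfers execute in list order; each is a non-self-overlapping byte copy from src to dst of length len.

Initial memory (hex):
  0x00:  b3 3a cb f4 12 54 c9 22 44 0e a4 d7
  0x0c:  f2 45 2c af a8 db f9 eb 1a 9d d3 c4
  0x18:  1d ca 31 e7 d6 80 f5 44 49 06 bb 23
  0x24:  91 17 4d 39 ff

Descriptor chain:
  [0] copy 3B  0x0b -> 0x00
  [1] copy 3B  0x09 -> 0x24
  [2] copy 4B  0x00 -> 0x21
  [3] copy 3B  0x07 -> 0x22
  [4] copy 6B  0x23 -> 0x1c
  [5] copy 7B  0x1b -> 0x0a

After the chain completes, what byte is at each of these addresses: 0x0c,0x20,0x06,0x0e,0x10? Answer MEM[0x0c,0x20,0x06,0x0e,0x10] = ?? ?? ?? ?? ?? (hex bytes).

  after D0: wrote 3B at 0x00 = d7f245
  after D1: wrote 3B at 0x24 = 0ea4d7
  after D2: wrote 4B at 0x21 = d7f245f4
  after D3: wrote 3B at 0x22 = 22440e
  after D4: wrote 6B at 0x1c = 440ea4d739ff
  after D5: wrote 7B at 0x0a = e7440ea4d739ff
query mem[0x0c]=0x0e, mem[0x20]=0x39, mem[0x06]=0xc9, mem[0x0e]=0xd7, mem[0x10]=0xff

MEM[0x0c,0x20,0x06,0x0e,0x10] = 0e 39 c9 d7 ff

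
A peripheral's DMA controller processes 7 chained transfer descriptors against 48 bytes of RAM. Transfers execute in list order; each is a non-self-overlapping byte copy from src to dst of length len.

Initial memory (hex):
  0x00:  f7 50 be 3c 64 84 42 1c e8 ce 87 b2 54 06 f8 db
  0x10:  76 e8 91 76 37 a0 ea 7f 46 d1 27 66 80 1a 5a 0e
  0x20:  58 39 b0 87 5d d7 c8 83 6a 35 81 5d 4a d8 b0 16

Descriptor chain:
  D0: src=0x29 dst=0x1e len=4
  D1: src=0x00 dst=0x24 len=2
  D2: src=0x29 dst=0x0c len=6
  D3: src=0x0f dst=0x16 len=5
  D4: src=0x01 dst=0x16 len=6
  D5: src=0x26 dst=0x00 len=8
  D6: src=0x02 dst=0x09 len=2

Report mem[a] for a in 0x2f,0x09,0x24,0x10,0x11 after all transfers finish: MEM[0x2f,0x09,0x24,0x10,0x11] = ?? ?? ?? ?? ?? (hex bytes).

MEM[0x2f,0x09,0x24,0x10,0x11] = 16 6a f7 d8 b0

#0 dst[0x1e+4] := {0x35,0x81,0x5d,0x4a}
#1 dst[0x24+2] := {0xf7,0x50}
#2 dst[0x0c+6] := {0x35,0x81,0x5d,0x4a,0xd8,0xb0}
#3 dst[0x16+5] := {0x4a,0xd8,0xb0,0x91,0x76}
#4 dst[0x16+6] := {0x50,0xbe,0x3c,0x64,0x84,0x42}
#5 dst[0x00+8] := {0xc8,0x83,0x6a,0x35,0x81,0x5d,0x4a,0xd8}
#6 dst[0x09+2] := {0x6a,0x35}
query mem[0x2f]=0x16, mem[0x09]=0x6a, mem[0x24]=0xf7, mem[0x10]=0xd8, mem[0x11]=0xb0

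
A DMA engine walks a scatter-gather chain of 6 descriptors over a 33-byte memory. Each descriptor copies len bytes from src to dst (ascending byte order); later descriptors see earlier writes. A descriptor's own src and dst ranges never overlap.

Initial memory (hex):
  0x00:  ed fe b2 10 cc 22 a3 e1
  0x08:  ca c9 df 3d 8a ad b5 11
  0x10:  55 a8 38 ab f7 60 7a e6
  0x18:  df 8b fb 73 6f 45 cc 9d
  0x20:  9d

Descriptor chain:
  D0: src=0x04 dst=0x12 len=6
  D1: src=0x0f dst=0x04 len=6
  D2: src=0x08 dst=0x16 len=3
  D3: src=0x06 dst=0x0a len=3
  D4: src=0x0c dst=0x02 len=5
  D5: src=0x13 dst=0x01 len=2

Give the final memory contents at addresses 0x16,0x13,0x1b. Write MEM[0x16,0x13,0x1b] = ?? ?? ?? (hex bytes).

MEM[0x16,0x13,0x1b] = 22 22 73

D0: mem[0x12..0x17] <- [cc 22 a3 e1 ca c9]
D1: mem[0x04..0x09] <- [11 55 a8 cc 22 a3]
D2: mem[0x16..0x18] <- [22 a3 df]
D3: mem[0x0a..0x0c] <- [a8 cc 22]
D4: mem[0x02..0x06] <- [22 ad b5 11 55]
D5: mem[0x01..0x02] <- [22 a3]
query mem[0x16]=0x22, mem[0x13]=0x22, mem[0x1b]=0x73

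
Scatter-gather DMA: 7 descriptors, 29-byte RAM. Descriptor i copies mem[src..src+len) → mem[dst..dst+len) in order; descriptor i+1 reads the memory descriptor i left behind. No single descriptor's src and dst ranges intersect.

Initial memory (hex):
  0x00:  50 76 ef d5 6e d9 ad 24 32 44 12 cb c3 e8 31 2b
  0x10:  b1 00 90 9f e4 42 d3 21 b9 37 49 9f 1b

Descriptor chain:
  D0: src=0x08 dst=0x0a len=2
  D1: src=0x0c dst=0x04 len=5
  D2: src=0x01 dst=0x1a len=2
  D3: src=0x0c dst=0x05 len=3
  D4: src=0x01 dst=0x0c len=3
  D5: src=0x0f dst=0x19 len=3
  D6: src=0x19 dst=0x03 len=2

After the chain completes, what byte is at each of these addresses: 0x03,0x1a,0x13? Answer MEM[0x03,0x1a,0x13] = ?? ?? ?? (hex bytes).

D0: mem[0x0a..0x0b] <- [32 44]
D1: mem[0x04..0x08] <- [c3 e8 31 2b b1]
D2: mem[0x1a..0x1b] <- [76 ef]
D3: mem[0x05..0x07] <- [c3 e8 31]
D4: mem[0x0c..0x0e] <- [76 ef d5]
D5: mem[0x19..0x1b] <- [2b b1 00]
D6: mem[0x03..0x04] <- [2b b1]
query mem[0x03]=0x2b, mem[0x1a]=0xb1, mem[0x13]=0x9f

MEM[0x03,0x1a,0x13] = 2b b1 9f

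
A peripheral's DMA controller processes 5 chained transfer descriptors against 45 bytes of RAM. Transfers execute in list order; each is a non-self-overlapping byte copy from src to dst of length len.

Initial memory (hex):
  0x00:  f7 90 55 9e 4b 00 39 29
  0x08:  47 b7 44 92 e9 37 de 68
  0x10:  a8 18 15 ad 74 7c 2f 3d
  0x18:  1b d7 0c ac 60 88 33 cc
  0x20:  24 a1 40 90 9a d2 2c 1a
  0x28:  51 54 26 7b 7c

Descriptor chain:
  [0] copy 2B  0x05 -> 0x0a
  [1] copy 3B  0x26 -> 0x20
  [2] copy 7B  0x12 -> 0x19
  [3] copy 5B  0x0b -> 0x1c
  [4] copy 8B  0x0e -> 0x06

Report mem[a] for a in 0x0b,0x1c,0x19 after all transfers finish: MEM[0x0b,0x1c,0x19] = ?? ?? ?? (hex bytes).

#0 dst[0x0a+2] := {0x00,0x39}
#1 dst[0x20+3] := {0x2c,0x1a,0x51}
#2 dst[0x19+7] := {0x15,0xad,0x74,0x7c,0x2f,0x3d,0x1b}
#3 dst[0x1c+5] := {0x39,0xe9,0x37,0xde,0x68}
#4 dst[0x06+8] := {0xde,0x68,0xa8,0x18,0x15,0xad,0x74,0x7c}
query mem[0x0b]=0xad, mem[0x1c]=0x39, mem[0x19]=0x15

MEM[0x0b,0x1c,0x19] = ad 39 15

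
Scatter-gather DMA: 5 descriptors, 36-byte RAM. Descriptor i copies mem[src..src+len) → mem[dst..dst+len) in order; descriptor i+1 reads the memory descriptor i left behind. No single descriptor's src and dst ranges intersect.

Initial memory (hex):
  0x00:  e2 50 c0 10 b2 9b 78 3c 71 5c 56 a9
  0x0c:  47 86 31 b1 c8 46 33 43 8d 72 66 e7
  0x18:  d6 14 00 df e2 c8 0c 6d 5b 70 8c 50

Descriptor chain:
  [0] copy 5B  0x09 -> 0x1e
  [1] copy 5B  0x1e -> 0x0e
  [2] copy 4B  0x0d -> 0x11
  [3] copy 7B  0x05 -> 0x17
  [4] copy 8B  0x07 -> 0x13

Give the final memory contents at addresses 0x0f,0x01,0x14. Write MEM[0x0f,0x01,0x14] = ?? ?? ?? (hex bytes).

D0: mem[0x1e..0x22] <- [5c 56 a9 47 86]
D1: mem[0x0e..0x12] <- [5c 56 a9 47 86]
D2: mem[0x11..0x14] <- [86 5c 56 a9]
D3: mem[0x17..0x1d] <- [9b 78 3c 71 5c 56 a9]
D4: mem[0x13..0x1a] <- [3c 71 5c 56 a9 47 86 5c]
query mem[0x0f]=0x56, mem[0x01]=0x50, mem[0x14]=0x71

MEM[0x0f,0x01,0x14] = 56 50 71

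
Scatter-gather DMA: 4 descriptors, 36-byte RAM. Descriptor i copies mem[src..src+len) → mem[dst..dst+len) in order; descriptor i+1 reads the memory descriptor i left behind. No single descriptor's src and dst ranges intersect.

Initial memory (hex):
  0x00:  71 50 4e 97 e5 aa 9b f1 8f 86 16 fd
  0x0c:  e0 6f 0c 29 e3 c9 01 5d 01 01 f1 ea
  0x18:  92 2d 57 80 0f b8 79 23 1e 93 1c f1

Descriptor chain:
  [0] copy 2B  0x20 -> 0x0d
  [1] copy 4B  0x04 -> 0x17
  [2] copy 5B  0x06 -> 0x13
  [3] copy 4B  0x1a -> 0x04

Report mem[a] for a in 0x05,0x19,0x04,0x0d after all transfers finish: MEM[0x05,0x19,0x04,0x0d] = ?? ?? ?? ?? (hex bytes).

[0] 0x20->0x0d len=2 : 1e 93
[1] 0x04->0x17 len=4 : e5 aa 9b f1
[2] 0x06->0x13 len=5 : 9b f1 8f 86 16
[3] 0x1a->0x04 len=4 : f1 80 0f b8
query mem[0x05]=0x80, mem[0x19]=0x9b, mem[0x04]=0xf1, mem[0x0d]=0x1e

MEM[0x05,0x19,0x04,0x0d] = 80 9b f1 1e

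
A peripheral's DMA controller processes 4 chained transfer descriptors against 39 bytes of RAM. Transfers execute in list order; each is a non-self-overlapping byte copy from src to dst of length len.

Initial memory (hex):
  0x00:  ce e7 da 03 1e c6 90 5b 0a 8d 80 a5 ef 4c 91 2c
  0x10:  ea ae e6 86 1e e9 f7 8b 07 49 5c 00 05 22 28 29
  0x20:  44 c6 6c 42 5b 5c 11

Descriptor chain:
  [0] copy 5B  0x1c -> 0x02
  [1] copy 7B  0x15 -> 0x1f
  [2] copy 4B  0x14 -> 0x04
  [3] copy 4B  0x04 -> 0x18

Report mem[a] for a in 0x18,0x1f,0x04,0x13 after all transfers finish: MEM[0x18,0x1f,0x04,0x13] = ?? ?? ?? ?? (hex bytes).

#0 dst[0x02+5] := {0x05,0x22,0x28,0x29,0x44}
#1 dst[0x1f+7] := {0xe9,0xf7,0x8b,0x07,0x49,0x5c,0x00}
#2 dst[0x04+4] := {0x1e,0xe9,0xf7,0x8b}
#3 dst[0x18+4] := {0x1e,0xe9,0xf7,0x8b}
query mem[0x18]=0x1e, mem[0x1f]=0xe9, mem[0x04]=0x1e, mem[0x13]=0x86

MEM[0x18,0x1f,0x04,0x13] = 1e e9 1e 86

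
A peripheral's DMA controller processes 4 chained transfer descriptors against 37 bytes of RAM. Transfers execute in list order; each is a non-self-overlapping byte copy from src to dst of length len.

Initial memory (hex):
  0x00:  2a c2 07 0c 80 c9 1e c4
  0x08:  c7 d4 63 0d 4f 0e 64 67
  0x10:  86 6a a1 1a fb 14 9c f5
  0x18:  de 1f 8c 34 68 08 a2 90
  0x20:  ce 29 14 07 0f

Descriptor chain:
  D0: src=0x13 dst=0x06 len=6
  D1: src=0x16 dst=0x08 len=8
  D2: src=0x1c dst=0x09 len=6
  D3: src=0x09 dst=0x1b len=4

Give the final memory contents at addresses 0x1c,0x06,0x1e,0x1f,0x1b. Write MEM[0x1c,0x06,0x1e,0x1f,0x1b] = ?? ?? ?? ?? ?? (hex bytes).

  after D0: wrote 6B at 0x06 = 1afb149cf5de
  after D1: wrote 8B at 0x08 = 9cf5de1f8c346808
  after D2: wrote 6B at 0x09 = 6808a290ce29
  after D3: wrote 4B at 0x1b = 6808a290
query mem[0x1c]=0x08, mem[0x06]=0x1a, mem[0x1e]=0x90, mem[0x1f]=0x90, mem[0x1b]=0x68

MEM[0x1c,0x06,0x1e,0x1f,0x1b] = 08 1a 90 90 68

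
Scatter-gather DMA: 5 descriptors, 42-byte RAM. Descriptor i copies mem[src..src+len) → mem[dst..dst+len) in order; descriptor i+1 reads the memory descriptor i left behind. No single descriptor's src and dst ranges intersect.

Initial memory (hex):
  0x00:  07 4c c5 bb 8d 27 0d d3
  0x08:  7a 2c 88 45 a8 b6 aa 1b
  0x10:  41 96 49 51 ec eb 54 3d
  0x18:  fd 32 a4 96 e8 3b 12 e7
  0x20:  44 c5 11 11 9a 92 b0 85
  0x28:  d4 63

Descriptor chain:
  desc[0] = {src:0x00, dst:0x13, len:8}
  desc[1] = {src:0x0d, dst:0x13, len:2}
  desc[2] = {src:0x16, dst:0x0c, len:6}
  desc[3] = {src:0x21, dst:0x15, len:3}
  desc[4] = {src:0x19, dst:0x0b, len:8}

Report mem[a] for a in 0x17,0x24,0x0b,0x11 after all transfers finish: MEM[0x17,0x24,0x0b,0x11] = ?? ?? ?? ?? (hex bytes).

MEM[0x17,0x24,0x0b,0x11] = 11 9a 0d e7

D0: mem[0x13..0x1a] <- [07 4c c5 bb 8d 27 0d d3]
D1: mem[0x13..0x14] <- [b6 aa]
D2: mem[0x0c..0x11] <- [bb 8d 27 0d d3 96]
D3: mem[0x15..0x17] <- [c5 11 11]
D4: mem[0x0b..0x12] <- [0d d3 96 e8 3b 12 e7 44]
query mem[0x17]=0x11, mem[0x24]=0x9a, mem[0x0b]=0x0d, mem[0x11]=0xe7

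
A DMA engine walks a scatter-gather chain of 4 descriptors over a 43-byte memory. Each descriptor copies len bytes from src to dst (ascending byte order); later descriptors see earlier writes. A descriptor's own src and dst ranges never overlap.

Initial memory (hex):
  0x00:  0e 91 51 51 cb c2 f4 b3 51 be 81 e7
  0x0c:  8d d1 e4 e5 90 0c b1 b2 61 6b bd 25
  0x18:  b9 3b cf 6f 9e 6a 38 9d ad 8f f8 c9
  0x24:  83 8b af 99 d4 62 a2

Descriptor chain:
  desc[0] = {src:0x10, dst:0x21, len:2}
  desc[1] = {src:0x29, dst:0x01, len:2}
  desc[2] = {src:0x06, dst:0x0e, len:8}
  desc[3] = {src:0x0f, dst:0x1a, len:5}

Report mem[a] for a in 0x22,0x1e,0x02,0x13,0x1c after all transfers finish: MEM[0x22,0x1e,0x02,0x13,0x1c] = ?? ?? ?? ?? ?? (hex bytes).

[0] 0x10->0x21 len=2 : 90 0c
[1] 0x29->0x01 len=2 : 62 a2
[2] 0x06->0x0e len=8 : f4 b3 51 be 81 e7 8d d1
[3] 0x0f->0x1a len=5 : b3 51 be 81 e7
query mem[0x22]=0x0c, mem[0x1e]=0xe7, mem[0x02]=0xa2, mem[0x13]=0xe7, mem[0x1c]=0xbe

MEM[0x22,0x1e,0x02,0x13,0x1c] = 0c e7 a2 e7 be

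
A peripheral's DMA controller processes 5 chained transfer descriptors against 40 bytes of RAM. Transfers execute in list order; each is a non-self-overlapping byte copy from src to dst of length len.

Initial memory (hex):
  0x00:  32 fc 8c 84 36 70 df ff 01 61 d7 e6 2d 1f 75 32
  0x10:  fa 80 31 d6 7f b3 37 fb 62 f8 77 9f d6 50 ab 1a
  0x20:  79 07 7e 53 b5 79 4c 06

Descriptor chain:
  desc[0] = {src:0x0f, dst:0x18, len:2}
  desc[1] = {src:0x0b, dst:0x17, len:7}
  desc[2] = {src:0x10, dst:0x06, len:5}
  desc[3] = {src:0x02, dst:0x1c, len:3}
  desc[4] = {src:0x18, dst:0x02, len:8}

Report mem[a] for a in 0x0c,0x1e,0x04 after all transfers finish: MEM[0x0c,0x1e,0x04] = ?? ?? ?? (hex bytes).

[0] 0x0f->0x18 len=2 : 32 fa
[1] 0x0b->0x17 len=7 : e6 2d 1f 75 32 fa 80
[2] 0x10->0x06 len=5 : fa 80 31 d6 7f
[3] 0x02->0x1c len=3 : 8c 84 36
[4] 0x18->0x02 len=8 : 2d 1f 75 32 8c 84 36 1a
query mem[0x0c]=0x2d, mem[0x1e]=0x36, mem[0x04]=0x75

MEM[0x0c,0x1e,0x04] = 2d 36 75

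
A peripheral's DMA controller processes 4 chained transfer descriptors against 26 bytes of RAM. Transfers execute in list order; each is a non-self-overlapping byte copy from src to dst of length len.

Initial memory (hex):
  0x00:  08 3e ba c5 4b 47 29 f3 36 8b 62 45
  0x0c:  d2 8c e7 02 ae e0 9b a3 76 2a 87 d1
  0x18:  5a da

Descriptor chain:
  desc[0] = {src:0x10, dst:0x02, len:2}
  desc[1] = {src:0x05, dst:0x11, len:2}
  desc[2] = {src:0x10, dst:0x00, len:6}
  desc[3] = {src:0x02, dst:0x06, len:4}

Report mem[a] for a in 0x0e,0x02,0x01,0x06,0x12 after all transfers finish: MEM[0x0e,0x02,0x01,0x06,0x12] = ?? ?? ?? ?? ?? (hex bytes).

MEM[0x0e,0x02,0x01,0x06,0x12] = e7 29 47 29 29

[0] 0x10->0x02 len=2 : ae e0
[1] 0x05->0x11 len=2 : 47 29
[2] 0x10->0x00 len=6 : ae 47 29 a3 76 2a
[3] 0x02->0x06 len=4 : 29 a3 76 2a
query mem[0x0e]=0xe7, mem[0x02]=0x29, mem[0x01]=0x47, mem[0x06]=0x29, mem[0x12]=0x29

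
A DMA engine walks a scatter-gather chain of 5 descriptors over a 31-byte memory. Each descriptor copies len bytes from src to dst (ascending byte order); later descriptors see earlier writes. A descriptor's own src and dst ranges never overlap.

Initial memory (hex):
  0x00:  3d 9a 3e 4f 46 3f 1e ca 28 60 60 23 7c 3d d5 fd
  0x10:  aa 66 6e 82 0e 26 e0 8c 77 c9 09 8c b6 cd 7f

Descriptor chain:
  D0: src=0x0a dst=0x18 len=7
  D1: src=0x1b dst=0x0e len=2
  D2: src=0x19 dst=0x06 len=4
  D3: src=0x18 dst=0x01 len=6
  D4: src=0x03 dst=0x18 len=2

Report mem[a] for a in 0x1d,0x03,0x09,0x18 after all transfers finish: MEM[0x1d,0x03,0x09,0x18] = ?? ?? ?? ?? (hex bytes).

MEM[0x1d,0x03,0x09,0x18] = fd 7c d5 7c

[0] 0x0a->0x18 len=7 : 60 23 7c 3d d5 fd aa
[1] 0x1b->0x0e len=2 : 3d d5
[2] 0x19->0x06 len=4 : 23 7c 3d d5
[3] 0x18->0x01 len=6 : 60 23 7c 3d d5 fd
[4] 0x03->0x18 len=2 : 7c 3d
query mem[0x1d]=0xfd, mem[0x03]=0x7c, mem[0x09]=0xd5, mem[0x18]=0x7c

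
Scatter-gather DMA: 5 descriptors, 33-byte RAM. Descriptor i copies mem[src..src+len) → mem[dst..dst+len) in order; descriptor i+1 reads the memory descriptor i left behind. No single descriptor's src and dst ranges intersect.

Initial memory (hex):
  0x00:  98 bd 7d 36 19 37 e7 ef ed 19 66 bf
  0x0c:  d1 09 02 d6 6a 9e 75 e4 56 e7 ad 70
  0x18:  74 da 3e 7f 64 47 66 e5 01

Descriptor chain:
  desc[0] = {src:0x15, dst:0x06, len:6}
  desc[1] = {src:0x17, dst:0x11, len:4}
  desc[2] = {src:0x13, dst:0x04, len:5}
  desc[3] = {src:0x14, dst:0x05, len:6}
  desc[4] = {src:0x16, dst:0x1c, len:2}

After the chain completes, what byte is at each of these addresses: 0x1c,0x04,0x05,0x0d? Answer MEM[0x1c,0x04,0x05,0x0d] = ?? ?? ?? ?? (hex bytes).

  after D0: wrote 6B at 0x06 = e7ad7074da3e
  after D1: wrote 4B at 0x11 = 7074da3e
  after D2: wrote 5B at 0x04 = da3ee7ad70
  after D3: wrote 6B at 0x05 = 3ee7ad7074da
  after D4: wrote 2B at 0x1c = ad70
query mem[0x1c]=0xad, mem[0x04]=0xda, mem[0x05]=0x3e, mem[0x0d]=0x09

MEM[0x1c,0x04,0x05,0x0d] = ad da 3e 09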